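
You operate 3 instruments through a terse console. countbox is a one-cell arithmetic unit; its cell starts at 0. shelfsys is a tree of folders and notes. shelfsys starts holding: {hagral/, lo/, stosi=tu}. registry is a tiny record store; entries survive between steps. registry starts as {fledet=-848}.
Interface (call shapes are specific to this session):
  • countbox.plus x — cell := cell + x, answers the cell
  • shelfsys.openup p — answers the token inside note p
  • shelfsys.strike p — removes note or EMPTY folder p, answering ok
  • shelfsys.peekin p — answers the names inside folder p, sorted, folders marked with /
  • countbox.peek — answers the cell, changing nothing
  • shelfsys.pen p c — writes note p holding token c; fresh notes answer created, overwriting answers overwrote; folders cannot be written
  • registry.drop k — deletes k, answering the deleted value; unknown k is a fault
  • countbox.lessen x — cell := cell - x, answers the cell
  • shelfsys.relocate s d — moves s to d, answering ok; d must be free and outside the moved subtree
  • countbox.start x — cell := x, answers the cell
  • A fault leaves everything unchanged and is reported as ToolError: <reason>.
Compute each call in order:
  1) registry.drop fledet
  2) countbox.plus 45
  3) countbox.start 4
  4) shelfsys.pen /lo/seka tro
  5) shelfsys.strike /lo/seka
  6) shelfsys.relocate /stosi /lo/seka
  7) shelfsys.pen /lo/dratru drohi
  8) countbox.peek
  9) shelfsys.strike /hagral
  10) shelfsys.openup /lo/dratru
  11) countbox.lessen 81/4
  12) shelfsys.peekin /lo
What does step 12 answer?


I use drop on k='fledet', yielding -848.
Invoking plus on x='45', and observe 45.
Invoking start on x='4', and get 4.
I invoke pen on p='/lo/seka', c='tro', and observe created.
Now I run strike on p='/lo/seka', yielding ok.
Calling relocate on s='/stosi', d='/lo/seka', giving ok.
I call pen on p='/lo/dratru', c='drohi', giving created.
I invoke peek(), and get 4.
I try strike on p='/hagral': ok.
I run openup on p='/lo/dratru', giving drohi.
I use lessen on x='81/4', — result: -65/4.
I run peekin on p='/lo', yielding [dratru, seka].

Answer: [dratru, seka]


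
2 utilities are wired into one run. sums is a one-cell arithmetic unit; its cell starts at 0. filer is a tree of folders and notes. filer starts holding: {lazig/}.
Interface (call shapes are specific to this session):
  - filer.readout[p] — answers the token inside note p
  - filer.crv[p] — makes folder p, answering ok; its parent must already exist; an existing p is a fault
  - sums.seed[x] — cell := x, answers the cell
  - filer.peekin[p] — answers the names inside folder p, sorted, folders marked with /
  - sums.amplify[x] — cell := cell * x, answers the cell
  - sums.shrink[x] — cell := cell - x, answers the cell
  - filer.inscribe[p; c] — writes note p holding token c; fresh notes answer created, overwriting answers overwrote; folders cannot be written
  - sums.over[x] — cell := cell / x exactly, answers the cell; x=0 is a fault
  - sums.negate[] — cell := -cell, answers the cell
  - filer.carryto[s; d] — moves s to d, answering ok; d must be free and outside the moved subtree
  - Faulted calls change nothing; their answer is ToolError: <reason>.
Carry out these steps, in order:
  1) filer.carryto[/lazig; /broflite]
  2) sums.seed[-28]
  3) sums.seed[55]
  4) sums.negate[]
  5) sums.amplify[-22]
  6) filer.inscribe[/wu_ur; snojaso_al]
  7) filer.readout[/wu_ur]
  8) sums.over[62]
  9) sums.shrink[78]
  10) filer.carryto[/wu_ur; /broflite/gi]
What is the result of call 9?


Answer: -1813/31

Derivation:
% carryto s=/lazig d=/broflite
:: ok
% seed x=-28
:: -28
% seed x=55
:: 55
% negate
:: -55
% amplify x=-22
:: 1210
% inscribe p=/wu_ur c=snojaso_al
:: created
% readout p=/wu_ur
:: snojaso_al
% over x=62
:: 605/31
% shrink x=78
:: -1813/31
% carryto s=/wu_ur d=/broflite/gi
:: ok


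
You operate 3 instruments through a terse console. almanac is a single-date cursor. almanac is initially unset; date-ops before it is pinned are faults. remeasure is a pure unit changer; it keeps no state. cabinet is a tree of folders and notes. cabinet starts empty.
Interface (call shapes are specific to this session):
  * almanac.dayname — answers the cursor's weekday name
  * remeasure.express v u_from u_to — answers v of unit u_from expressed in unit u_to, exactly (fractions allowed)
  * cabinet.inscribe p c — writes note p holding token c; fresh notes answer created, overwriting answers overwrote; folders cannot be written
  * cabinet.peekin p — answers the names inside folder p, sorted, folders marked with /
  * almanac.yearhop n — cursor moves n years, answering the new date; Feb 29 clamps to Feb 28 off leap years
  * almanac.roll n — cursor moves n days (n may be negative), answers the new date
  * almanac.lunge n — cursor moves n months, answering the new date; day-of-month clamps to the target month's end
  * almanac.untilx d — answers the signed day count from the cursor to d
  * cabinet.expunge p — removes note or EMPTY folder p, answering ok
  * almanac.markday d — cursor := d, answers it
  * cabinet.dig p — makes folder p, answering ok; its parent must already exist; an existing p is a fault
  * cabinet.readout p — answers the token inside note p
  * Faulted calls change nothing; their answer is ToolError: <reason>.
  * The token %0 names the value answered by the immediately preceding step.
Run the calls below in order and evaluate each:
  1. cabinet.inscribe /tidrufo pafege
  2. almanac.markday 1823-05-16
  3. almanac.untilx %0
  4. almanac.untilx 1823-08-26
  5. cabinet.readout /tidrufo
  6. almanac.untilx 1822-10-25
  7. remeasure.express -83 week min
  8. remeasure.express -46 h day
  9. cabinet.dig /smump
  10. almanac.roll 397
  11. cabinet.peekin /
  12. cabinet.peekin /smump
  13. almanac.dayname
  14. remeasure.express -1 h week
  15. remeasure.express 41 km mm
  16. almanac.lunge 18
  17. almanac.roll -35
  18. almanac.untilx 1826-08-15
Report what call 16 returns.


Answer: 1825-12-16

Derivation:
>> inscribe(p: /tidrufo, c: pafege)
<< created
>> markday(d: 1823-05-16)
<< 1823-05-16
>> untilx(d: %0)
<< 0
>> untilx(d: 1823-08-26)
<< 102
>> readout(p: /tidrufo)
<< pafege
>> untilx(d: 1822-10-25)
<< -203
>> express(v: -83, u_from: week, u_to: min)
<< -836640
>> express(v: -46, u_from: h, u_to: day)
<< -23/12
>> dig(p: /smump)
<< ok
>> roll(n: 397)
<< 1824-06-16
>> peekin(p: /)
<< [smump/, tidrufo]
>> peekin(p: /smump)
<< []
>> dayname()
<< Wednesday
>> express(v: -1, u_from: h, u_to: week)
<< -1/168
>> express(v: 41, u_from: km, u_to: mm)
<< 41000000
>> lunge(n: 18)
<< 1825-12-16
>> roll(n: -35)
<< 1825-11-11
>> untilx(d: 1826-08-15)
<< 277


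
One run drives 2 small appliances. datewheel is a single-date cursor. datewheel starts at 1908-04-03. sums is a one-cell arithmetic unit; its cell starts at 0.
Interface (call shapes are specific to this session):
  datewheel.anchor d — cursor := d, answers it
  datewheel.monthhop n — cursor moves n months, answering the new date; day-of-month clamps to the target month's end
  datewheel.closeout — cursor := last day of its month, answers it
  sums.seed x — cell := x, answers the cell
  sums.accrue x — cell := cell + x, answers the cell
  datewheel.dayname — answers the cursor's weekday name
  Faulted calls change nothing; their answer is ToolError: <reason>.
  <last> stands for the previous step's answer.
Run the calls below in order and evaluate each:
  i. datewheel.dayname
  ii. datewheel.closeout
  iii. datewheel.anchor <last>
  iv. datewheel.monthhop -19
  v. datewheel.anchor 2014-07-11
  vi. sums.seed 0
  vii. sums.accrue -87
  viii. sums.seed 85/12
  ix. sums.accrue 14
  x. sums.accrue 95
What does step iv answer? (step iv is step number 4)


Invoking datewheel.dayname, and see Friday.
Then datewheel.closeout, and see 1908-04-30.
Calling datewheel.anchor passing <last>, giving 1908-04-30.
Calling datewheel.monthhop passing -19, and see 1906-09-30.
I run datewheel.anchor passing 2014-07-11: 2014-07-11.
I invoke sums.seed passing 0, giving 0.
I try sums.accrue passing -87, → -87.
Next I call sums.seed passing 85/12, and get 85/12.
I run sums.accrue passing 14, → 253/12.
Then sums.accrue passing 95, and get 1393/12.

Answer: 1906-09-30


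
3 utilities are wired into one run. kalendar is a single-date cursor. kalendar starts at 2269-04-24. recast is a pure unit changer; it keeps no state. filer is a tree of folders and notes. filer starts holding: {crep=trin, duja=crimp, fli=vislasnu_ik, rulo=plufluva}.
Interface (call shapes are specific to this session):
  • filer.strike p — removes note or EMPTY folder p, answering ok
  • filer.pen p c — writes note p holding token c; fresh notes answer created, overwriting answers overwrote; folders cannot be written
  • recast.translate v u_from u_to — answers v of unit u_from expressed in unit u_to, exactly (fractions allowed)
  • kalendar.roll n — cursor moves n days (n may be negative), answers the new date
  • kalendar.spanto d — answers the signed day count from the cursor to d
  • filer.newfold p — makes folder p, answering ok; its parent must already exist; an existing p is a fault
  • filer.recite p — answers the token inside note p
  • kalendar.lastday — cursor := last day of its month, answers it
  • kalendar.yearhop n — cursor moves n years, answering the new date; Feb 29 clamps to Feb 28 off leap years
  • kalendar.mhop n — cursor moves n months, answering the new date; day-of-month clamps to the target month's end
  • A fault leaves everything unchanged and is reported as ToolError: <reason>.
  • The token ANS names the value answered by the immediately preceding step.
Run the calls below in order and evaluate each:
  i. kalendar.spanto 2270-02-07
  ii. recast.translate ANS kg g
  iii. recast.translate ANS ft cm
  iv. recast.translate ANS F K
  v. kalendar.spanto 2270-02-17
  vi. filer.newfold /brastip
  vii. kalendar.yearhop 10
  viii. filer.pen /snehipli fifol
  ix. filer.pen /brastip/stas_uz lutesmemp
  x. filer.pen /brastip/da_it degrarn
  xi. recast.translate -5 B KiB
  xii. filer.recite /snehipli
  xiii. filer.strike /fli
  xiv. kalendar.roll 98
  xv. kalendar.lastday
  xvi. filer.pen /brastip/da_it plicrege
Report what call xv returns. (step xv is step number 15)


Answer: 2279-07-31

Derivation:
>> spanto(d='2270-02-07')
<< 289
>> translate(v='ANS', u_from='kg', u_to='g')
<< 289000
>> translate(v='ANS', u_from='ft', u_to='cm')
<< 8808720
>> translate(v='ANS', u_from='F', u_to='K')
<< 880917967/180
>> spanto(d='2270-02-17')
<< 299
>> newfold(p='/brastip')
<< ok
>> yearhop(n='10')
<< 2279-04-24
>> pen(p='/snehipli', c='fifol')
<< created
>> pen(p='/brastip/stas_uz', c='lutesmemp')
<< created
>> pen(p='/brastip/da_it', c='degrarn')
<< created
>> translate(v='-5', u_from='B', u_to='KiB')
<< -5/1024
>> recite(p='/snehipli')
<< fifol
>> strike(p='/fli')
<< ok
>> roll(n='98')
<< 2279-07-31
>> lastday()
<< 2279-07-31
>> pen(p='/brastip/da_it', c='plicrege')
<< overwrote


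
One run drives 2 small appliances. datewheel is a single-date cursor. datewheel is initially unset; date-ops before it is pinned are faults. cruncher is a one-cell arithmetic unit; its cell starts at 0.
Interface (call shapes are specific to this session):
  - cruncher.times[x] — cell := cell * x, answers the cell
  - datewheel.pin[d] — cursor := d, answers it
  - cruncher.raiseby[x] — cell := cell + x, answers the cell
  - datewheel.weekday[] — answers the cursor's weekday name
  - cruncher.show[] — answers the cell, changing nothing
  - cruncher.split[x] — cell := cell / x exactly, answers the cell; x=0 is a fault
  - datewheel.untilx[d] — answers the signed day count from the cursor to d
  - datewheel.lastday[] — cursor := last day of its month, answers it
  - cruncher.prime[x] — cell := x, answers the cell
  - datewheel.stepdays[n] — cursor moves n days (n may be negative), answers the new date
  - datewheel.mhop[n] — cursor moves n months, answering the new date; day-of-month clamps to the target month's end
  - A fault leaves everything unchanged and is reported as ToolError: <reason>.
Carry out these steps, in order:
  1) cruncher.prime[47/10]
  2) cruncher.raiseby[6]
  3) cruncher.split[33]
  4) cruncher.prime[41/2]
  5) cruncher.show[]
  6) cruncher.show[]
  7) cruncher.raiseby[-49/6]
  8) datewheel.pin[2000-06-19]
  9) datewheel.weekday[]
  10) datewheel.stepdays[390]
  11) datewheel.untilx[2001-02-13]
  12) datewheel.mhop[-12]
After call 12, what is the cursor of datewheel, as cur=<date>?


[in] prime x=47/10
= 47/10
[in] raiseby x=6
= 107/10
[in] split x=33
= 107/330
[in] prime x=41/2
= 41/2
[in] show
= 41/2
[in] show
= 41/2
[in] raiseby x=-49/6
= 37/3
[in] pin d=2000-06-19
= 2000-06-19
[in] weekday
= Monday
[in] stepdays n=390
= 2001-07-14
[in] untilx d=2001-02-13
= -151
[in] mhop n=-12
= 2000-07-14

Answer: cur=2000-07-14


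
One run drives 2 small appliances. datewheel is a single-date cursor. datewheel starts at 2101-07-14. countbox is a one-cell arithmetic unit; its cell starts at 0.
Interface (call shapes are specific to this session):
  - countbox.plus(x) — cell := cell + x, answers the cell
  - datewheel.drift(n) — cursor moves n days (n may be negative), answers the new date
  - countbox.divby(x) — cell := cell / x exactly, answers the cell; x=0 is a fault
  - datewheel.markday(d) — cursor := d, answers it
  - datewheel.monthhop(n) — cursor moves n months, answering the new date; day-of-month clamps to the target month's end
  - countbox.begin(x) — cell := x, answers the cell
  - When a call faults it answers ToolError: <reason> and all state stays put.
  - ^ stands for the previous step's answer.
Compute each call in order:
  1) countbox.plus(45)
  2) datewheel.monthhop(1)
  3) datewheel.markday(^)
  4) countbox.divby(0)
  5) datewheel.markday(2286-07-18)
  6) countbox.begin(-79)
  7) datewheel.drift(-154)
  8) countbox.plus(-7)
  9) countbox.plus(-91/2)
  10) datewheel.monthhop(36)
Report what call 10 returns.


Answer: 2289-02-14

Derivation:
Step: countbox.plus[45]
Result: 45
Step: datewheel.monthhop[1]
Result: 2101-08-14
Step: datewheel.markday[^]
Result: 2101-08-14
Step: countbox.divby[0]
Result: ToolError: division by zero
Step: datewheel.markday[2286-07-18]
Result: 2286-07-18
Step: countbox.begin[-79]
Result: -79
Step: datewheel.drift[-154]
Result: 2286-02-14
Step: countbox.plus[-7]
Result: -86
Step: countbox.plus[-91/2]
Result: -263/2
Step: datewheel.monthhop[36]
Result: 2289-02-14


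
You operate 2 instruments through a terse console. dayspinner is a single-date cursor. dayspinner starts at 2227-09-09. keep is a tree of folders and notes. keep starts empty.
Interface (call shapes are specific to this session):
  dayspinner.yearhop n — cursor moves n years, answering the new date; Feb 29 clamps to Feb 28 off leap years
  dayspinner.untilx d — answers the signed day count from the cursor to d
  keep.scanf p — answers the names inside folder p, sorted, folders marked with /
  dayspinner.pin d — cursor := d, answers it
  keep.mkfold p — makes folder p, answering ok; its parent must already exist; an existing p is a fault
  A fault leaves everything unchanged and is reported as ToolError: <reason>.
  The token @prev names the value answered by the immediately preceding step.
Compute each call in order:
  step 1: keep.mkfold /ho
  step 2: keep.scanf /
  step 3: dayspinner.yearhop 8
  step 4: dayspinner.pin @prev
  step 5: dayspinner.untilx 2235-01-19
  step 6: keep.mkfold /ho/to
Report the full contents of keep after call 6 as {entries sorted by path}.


-> mkfold(/ho)
<- ok
-> scanf(/)
<- [ho/]
-> yearhop(8)
<- 2235-09-09
-> pin(@prev)
<- 2235-09-09
-> untilx(2235-01-19)
<- -233
-> mkfold(/ho/to)
<- ok

Answer: {ho/, ho/to/}


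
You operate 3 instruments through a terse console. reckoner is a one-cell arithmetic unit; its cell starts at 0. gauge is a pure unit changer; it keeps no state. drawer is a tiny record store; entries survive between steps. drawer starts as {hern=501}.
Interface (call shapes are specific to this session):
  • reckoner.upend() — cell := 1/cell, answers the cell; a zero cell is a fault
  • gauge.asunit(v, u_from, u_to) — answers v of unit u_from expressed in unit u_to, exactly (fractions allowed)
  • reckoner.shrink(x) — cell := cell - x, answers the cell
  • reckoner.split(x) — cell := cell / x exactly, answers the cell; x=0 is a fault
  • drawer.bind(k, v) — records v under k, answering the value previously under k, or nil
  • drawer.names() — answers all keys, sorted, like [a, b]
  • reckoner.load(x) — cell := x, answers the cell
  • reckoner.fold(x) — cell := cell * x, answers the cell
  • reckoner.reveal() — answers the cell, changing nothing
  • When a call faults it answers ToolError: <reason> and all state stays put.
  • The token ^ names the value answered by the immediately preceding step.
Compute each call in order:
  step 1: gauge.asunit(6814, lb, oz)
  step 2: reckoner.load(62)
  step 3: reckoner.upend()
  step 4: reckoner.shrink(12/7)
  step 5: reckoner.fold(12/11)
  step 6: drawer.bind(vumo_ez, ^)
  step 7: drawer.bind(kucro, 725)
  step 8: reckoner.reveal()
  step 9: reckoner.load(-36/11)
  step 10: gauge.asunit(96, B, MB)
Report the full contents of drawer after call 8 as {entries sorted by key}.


[in] gauge.asunit v=6814 u_from=lb u_to=oz
= 109024
[in] reckoner.load x=62
= 62
[in] reckoner.upend
= 1/62
[in] reckoner.shrink x=12/7
= -737/434
[in] reckoner.fold x=12/11
= -402/217
[in] drawer.bind k=vumo_ez v=^
= nil
[in] drawer.bind k=kucro v=725
= nil
[in] reckoner.reveal
= -402/217
[in] reckoner.load x=-36/11
= -36/11
[in] gauge.asunit v=96 u_from=B u_to=MB
= 3/31250

Answer: {hern=501, kucro=725, vumo_ez=-402/217}


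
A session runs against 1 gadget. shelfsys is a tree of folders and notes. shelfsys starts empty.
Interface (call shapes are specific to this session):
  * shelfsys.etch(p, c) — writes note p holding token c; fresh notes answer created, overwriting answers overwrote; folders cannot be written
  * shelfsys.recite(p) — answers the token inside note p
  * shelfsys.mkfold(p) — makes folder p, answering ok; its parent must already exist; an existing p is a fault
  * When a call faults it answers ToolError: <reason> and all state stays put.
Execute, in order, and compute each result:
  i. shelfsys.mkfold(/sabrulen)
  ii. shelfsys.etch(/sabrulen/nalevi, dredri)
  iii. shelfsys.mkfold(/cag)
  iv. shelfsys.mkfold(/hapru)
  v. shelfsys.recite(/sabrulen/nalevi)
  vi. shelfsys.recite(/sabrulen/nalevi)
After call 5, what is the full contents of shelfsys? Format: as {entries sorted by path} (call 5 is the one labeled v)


Answer: {cag/, hapru/, sabrulen/, sabrulen/nalevi=dredri}

Derivation:
# 1. shelfsys.mkfold(/sabrulen) == ok
# 2. shelfsys.etch(/sabrulen/nalevi, dredri) == created
# 3. shelfsys.mkfold(/cag) == ok
# 4. shelfsys.mkfold(/hapru) == ok
# 5. shelfsys.recite(/sabrulen/nalevi) == dredri
# 6. shelfsys.recite(/sabrulen/nalevi) == dredri


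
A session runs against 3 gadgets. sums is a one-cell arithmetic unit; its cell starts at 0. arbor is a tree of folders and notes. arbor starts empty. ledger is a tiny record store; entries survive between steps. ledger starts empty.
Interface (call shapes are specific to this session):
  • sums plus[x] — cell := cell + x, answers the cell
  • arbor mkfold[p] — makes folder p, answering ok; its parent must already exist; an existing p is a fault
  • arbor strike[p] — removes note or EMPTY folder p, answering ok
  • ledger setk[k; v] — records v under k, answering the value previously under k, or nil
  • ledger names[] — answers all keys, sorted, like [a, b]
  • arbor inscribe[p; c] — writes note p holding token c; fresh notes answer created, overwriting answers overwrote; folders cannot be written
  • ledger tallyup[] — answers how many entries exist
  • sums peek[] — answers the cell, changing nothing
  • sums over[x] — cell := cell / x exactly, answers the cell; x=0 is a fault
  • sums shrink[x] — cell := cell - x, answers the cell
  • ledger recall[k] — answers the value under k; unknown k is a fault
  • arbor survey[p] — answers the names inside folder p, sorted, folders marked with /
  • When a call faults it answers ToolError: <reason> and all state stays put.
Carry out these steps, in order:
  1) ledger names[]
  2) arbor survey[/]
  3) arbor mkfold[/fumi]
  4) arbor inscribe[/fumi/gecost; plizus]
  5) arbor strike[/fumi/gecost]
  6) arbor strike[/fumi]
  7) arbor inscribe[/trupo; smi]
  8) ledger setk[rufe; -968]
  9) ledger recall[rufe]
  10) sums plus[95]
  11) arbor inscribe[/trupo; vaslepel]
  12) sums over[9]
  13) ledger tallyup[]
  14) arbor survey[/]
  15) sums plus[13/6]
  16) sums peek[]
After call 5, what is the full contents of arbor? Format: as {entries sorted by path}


Answer: {fumi/}

Derivation:
# ledger names() -> []
# arbor survey(p=/) -> []
# arbor mkfold(p=/fumi) -> ok
# arbor inscribe(p=/fumi/gecost, c=plizus) -> created
# arbor strike(p=/fumi/gecost) -> ok
# arbor strike(p=/fumi) -> ok
# arbor inscribe(p=/trupo, c=smi) -> created
# ledger setk(k=rufe, v=-968) -> nil
# ledger recall(k=rufe) -> -968
# sums plus(x=95) -> 95
# arbor inscribe(p=/trupo, c=vaslepel) -> overwrote
# sums over(x=9) -> 95/9
# ledger tallyup() -> 1
# arbor survey(p=/) -> [trupo]
# sums plus(x=13/6) -> 229/18
# sums peek() -> 229/18


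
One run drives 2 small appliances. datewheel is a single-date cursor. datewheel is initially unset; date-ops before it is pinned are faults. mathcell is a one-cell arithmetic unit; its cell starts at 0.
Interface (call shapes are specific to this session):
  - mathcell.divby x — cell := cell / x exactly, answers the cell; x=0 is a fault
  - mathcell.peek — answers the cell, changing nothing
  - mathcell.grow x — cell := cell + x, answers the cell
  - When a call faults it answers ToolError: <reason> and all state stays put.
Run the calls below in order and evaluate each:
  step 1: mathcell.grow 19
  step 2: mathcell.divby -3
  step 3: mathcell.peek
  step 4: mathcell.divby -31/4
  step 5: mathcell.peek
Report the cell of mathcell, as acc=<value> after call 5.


Answer: acc=76/93

Derivation:
CALL grow[x='19']
RET  19
CALL divby[x='-3']
RET  -19/3
CALL peek[]
RET  -19/3
CALL divby[x='-31/4']
RET  76/93
CALL peek[]
RET  76/93


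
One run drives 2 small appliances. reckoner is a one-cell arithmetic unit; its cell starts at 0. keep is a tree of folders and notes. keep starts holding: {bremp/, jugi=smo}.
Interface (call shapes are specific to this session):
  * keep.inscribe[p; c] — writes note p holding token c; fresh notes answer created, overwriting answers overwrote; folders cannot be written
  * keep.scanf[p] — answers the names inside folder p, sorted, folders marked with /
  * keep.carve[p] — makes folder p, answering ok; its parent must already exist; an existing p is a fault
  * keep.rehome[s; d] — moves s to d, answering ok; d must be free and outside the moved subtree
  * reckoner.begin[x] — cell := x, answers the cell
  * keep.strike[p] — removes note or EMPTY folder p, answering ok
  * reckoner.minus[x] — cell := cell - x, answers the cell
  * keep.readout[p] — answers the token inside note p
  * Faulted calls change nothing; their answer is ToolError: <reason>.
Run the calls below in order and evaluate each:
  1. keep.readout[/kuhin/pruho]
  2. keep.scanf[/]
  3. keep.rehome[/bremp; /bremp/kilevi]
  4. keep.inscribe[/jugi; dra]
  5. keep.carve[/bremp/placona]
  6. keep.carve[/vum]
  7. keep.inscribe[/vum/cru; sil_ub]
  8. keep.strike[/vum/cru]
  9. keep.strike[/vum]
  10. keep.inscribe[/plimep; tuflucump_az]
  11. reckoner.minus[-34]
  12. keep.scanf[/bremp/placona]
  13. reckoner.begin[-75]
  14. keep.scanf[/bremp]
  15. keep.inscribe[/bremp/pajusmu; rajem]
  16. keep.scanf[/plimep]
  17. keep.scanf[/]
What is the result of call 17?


Answer: [bremp/, jugi, plimep]

Derivation:
>> keep.readout(p→/kuhin/pruho)
<< ToolError: not found
>> keep.scanf(p→/)
<< [bremp/, jugi]
>> keep.rehome(s→/bremp, d→/bremp/kilevi)
<< ToolError: into itself
>> keep.inscribe(p→/jugi, c→dra)
<< overwrote
>> keep.carve(p→/bremp/placona)
<< ok
>> keep.carve(p→/vum)
<< ok
>> keep.inscribe(p→/vum/cru, c→sil_ub)
<< created
>> keep.strike(p→/vum/cru)
<< ok
>> keep.strike(p→/vum)
<< ok
>> keep.inscribe(p→/plimep, c→tuflucump_az)
<< created
>> reckoner.minus(x→-34)
<< 34
>> keep.scanf(p→/bremp/placona)
<< []
>> reckoner.begin(x→-75)
<< -75
>> keep.scanf(p→/bremp)
<< [placona/]
>> keep.inscribe(p→/bremp/pajusmu, c→rajem)
<< created
>> keep.scanf(p→/plimep)
<< ToolError: not a directory
>> keep.scanf(p→/)
<< [bremp/, jugi, plimep]


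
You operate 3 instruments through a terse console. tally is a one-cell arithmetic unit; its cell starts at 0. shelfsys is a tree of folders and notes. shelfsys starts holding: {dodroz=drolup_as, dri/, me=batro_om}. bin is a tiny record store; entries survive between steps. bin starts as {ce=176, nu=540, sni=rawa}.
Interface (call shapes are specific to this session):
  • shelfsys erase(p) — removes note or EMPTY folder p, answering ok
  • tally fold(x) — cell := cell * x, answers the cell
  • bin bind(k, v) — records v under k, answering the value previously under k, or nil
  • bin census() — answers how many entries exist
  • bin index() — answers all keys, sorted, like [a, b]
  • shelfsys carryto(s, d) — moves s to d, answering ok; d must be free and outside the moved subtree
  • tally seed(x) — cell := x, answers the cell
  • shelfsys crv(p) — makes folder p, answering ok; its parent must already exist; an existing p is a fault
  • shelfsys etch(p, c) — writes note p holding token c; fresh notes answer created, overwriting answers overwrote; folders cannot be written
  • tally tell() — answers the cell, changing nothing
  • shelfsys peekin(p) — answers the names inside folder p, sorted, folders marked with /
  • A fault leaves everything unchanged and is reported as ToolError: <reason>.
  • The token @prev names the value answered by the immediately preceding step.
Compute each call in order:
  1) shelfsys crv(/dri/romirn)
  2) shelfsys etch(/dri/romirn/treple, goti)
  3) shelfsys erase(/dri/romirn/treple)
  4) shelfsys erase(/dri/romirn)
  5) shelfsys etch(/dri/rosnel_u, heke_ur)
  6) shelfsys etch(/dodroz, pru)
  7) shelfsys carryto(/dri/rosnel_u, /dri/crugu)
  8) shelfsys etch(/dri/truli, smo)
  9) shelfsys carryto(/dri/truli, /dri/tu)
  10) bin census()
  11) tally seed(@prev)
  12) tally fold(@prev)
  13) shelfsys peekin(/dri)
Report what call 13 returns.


Answer: [crugu, tu]

Derivation:
# 1. shelfsys crv(p→/dri/romirn) ~> ok
# 2. shelfsys etch(p→/dri/romirn/treple, c→goti) ~> created
# 3. shelfsys erase(p→/dri/romirn/treple) ~> ok
# 4. shelfsys erase(p→/dri/romirn) ~> ok
# 5. shelfsys etch(p→/dri/rosnel_u, c→heke_ur) ~> created
# 6. shelfsys etch(p→/dodroz, c→pru) ~> overwrote
# 7. shelfsys carryto(s→/dri/rosnel_u, d→/dri/crugu) ~> ok
# 8. shelfsys etch(p→/dri/truli, c→smo) ~> created
# 9. shelfsys carryto(s→/dri/truli, d→/dri/tu) ~> ok
# 10. bin census() ~> 3
# 11. tally seed(x→@prev) ~> 3
# 12. tally fold(x→@prev) ~> 9
# 13. shelfsys peekin(p→/dri) ~> [crugu, tu]


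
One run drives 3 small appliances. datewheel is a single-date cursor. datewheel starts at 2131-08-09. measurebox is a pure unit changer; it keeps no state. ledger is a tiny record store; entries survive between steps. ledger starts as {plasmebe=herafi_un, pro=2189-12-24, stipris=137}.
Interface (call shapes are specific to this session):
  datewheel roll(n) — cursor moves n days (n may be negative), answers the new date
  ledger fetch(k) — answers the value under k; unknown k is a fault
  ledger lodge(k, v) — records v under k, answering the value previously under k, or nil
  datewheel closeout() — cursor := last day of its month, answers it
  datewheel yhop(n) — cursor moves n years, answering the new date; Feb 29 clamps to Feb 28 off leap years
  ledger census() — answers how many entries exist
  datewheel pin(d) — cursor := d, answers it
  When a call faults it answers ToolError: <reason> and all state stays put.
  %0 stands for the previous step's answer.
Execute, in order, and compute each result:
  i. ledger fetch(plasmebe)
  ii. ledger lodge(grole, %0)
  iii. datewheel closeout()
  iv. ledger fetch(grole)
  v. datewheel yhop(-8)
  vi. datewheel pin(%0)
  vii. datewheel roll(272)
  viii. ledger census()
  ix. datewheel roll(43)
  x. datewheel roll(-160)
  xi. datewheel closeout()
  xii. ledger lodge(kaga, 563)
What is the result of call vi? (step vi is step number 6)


Answer: 2123-08-31

Derivation:
Act: ledger fetch[k='plasmebe']
Obs: herafi_un
Act: ledger lodge[k='grole'; v='%0']
Obs: nil
Act: datewheel closeout[]
Obs: 2131-08-31
Act: ledger fetch[k='grole']
Obs: herafi_un
Act: datewheel yhop[n='-8']
Obs: 2123-08-31
Act: datewheel pin[d='%0']
Obs: 2123-08-31
Act: datewheel roll[n='272']
Obs: 2124-05-29
Act: ledger census[]
Obs: 4
Act: datewheel roll[n='43']
Obs: 2124-07-11
Act: datewheel roll[n='-160']
Obs: 2124-02-02
Act: datewheel closeout[]
Obs: 2124-02-29
Act: ledger lodge[k='kaga'; v='563']
Obs: nil


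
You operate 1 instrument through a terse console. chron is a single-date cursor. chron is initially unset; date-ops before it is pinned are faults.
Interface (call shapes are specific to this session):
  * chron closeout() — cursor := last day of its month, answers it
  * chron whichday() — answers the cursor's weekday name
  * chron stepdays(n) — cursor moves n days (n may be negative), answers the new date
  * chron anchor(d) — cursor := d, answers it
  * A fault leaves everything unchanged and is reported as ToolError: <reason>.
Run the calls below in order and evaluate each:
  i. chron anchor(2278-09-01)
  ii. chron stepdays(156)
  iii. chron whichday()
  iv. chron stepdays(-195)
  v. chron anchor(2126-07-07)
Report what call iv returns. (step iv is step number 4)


Answer: 2278-07-24

Derivation:
% chron anchor(d→2278-09-01) ~> 2278-09-01
% chron stepdays(n→156) ~> 2279-02-04
% chron whichday() ~> Tuesday
% chron stepdays(n→-195) ~> 2278-07-24
% chron anchor(d→2126-07-07) ~> 2126-07-07


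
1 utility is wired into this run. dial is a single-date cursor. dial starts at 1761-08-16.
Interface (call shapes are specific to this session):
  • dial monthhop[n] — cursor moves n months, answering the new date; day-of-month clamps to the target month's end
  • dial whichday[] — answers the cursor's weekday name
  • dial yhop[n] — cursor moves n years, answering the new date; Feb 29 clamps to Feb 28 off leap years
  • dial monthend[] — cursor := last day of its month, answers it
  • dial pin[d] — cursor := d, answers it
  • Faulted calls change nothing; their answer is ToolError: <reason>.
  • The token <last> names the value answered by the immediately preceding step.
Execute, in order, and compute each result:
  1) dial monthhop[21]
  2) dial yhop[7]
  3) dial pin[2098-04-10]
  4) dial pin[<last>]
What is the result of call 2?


Answer: 1770-05-16

Derivation:
// 1. dial monthhop(n→21) ~> 1763-05-16
// 2. dial yhop(n→7) ~> 1770-05-16
// 3. dial pin(d→2098-04-10) ~> 2098-04-10
// 4. dial pin(d→<last>) ~> 2098-04-10


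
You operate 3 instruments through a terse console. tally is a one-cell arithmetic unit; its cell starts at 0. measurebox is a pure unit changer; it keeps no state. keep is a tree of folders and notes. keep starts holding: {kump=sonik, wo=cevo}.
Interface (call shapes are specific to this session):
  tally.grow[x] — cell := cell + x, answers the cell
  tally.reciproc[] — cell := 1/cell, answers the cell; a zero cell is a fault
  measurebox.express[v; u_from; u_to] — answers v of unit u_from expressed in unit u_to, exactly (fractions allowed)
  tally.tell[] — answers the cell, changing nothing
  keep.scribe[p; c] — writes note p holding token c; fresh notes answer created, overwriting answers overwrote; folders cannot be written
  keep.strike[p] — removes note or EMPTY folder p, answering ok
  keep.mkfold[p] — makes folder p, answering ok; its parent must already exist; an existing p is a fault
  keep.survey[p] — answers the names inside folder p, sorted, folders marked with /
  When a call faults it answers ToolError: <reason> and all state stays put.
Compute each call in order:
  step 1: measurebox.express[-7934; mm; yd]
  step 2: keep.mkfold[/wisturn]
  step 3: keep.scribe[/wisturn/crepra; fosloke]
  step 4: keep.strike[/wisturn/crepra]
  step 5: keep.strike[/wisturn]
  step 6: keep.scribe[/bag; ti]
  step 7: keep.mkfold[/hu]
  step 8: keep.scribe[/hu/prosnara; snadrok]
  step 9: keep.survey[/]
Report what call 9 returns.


Answer: [bag, hu/, kump, wo]

Derivation:
Do: express[v=-7934; u_from=mm; u_to=yd]
See: -19835/2286
Do: mkfold[p=/wisturn]
See: ok
Do: scribe[p=/wisturn/crepra; c=fosloke]
See: created
Do: strike[p=/wisturn/crepra]
See: ok
Do: strike[p=/wisturn]
See: ok
Do: scribe[p=/bag; c=ti]
See: created
Do: mkfold[p=/hu]
See: ok
Do: scribe[p=/hu/prosnara; c=snadrok]
See: created
Do: survey[p=/]
See: [bag, hu/, kump, wo]


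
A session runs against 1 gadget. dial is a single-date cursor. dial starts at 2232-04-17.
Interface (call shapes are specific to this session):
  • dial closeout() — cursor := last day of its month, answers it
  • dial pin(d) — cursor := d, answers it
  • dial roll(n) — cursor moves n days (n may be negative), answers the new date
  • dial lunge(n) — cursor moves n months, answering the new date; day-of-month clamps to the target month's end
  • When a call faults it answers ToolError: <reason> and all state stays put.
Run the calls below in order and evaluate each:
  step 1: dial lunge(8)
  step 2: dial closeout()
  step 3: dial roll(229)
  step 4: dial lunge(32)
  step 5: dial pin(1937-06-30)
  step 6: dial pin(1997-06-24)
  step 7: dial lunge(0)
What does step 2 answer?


% dial lunge 8
[out] 2232-12-17
% dial closeout
[out] 2232-12-31
% dial roll 229
[out] 2233-08-17
% dial lunge 32
[out] 2236-04-17
% dial pin 1937-06-30
[out] 1937-06-30
% dial pin 1997-06-24
[out] 1997-06-24
% dial lunge 0
[out] 1997-06-24

Answer: 2232-12-31


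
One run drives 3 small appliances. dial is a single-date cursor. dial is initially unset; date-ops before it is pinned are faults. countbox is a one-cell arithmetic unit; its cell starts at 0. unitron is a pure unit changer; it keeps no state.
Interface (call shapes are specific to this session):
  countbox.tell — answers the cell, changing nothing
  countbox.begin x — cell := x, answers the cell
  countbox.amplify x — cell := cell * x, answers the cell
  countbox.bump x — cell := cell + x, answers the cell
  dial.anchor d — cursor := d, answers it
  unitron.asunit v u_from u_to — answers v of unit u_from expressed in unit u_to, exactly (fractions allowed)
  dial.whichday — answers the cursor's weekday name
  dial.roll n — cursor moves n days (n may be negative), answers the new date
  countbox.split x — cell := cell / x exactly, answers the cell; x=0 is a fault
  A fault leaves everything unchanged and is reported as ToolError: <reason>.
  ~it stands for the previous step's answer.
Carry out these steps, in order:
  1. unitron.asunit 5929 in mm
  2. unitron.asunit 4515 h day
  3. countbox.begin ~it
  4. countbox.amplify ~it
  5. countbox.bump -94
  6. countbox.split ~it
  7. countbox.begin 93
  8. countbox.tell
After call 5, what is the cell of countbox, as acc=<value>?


Answer: acc=2259009/64

Derivation:
-- unitron.asunit(v=5929, u_from=in, u_to=mm) -> 752983/5
-- unitron.asunit(v=4515, u_from=h, u_to=day) -> 1505/8
-- countbox.begin(x=~it) -> 1505/8
-- countbox.amplify(x=~it) -> 2265025/64
-- countbox.bump(x=-94) -> 2259009/64
-- countbox.split(x=~it) -> 1
-- countbox.begin(x=93) -> 93
-- countbox.tell() -> 93


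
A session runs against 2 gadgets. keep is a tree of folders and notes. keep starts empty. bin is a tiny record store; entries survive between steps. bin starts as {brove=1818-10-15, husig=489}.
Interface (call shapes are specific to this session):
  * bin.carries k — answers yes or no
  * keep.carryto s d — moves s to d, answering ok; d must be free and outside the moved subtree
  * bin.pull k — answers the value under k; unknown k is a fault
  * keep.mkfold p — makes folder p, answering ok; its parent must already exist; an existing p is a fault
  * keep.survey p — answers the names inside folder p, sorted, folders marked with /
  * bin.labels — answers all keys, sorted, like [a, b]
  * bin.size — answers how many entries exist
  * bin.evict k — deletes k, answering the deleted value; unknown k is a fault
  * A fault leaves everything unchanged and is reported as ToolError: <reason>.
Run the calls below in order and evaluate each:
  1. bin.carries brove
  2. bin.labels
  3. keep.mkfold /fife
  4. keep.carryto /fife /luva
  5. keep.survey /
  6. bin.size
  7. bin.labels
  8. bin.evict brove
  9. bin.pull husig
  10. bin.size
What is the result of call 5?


Answer: [luva/]

Derivation:
==> bin.carries(k='brove')
<== yes
==> bin.labels()
<== [brove, husig]
==> keep.mkfold(p='/fife')
<== ok
==> keep.carryto(s='/fife', d='/luva')
<== ok
==> keep.survey(p='/')
<== [luva/]
==> bin.size()
<== 2
==> bin.labels()
<== [brove, husig]
==> bin.evict(k='brove')
<== 1818-10-15
==> bin.pull(k='husig')
<== 489
==> bin.size()
<== 1


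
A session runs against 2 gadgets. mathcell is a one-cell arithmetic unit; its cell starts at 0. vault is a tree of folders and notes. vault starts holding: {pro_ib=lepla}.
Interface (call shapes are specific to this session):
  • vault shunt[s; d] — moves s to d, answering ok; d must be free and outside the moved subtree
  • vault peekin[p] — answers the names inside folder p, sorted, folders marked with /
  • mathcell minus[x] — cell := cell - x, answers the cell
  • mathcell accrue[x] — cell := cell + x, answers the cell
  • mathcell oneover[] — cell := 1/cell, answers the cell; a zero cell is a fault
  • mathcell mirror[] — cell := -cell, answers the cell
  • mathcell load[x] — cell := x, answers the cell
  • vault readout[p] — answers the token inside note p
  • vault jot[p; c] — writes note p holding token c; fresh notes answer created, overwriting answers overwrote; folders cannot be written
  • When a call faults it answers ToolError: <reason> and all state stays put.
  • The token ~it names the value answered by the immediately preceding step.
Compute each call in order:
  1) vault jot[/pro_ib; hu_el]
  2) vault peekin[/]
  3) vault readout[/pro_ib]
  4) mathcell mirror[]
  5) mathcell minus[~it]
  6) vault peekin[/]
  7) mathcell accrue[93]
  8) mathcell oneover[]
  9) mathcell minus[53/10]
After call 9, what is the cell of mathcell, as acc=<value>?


Answer: acc=-4919/930

Derivation:
-- vault jot(p='/pro_ib', c='hu_el') ~> overwrote
-- vault peekin(p='/') ~> [pro_ib]
-- vault readout(p='/pro_ib') ~> hu_el
-- mathcell mirror() ~> 0
-- mathcell minus(x='~it') ~> 0
-- vault peekin(p='/') ~> [pro_ib]
-- mathcell accrue(x='93') ~> 93
-- mathcell oneover() ~> 1/93
-- mathcell minus(x='53/10') ~> -4919/930


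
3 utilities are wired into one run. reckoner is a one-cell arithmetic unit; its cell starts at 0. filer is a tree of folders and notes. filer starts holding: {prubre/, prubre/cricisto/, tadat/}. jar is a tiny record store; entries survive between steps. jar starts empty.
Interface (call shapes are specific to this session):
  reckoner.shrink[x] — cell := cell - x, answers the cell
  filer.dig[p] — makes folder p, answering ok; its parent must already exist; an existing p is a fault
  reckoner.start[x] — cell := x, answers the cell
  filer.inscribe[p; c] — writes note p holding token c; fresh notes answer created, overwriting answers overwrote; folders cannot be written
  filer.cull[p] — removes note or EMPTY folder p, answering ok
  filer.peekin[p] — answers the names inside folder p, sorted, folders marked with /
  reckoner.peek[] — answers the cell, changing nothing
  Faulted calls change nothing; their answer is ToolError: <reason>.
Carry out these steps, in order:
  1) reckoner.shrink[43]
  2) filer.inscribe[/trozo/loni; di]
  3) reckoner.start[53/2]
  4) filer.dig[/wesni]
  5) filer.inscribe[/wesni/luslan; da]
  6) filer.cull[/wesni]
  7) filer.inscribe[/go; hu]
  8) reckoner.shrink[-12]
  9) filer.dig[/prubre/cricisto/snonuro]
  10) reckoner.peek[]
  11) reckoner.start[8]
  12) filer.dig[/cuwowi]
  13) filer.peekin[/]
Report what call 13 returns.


·→ reckoner.shrink(x→43)
·← -43
·→ filer.inscribe(p→/trozo/loni, c→di)
·← ToolError: no parent
·→ reckoner.start(x→53/2)
·← 53/2
·→ filer.dig(p→/wesni)
·← ok
·→ filer.inscribe(p→/wesni/luslan, c→da)
·← created
·→ filer.cull(p→/wesni)
·← ToolError: not empty
·→ filer.inscribe(p→/go, c→hu)
·← created
·→ reckoner.shrink(x→-12)
·← 77/2
·→ filer.dig(p→/prubre/cricisto/snonuro)
·← ok
·→ reckoner.peek()
·← 77/2
·→ reckoner.start(x→8)
·← 8
·→ filer.dig(p→/cuwowi)
·← ok
·→ filer.peekin(p→/)
·← [cuwowi/, go, prubre/, tadat/, wesni/]

Answer: [cuwowi/, go, prubre/, tadat/, wesni/]
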